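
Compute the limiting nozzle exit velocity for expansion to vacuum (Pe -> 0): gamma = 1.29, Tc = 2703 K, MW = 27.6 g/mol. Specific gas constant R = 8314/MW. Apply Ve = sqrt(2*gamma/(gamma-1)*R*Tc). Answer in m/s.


R = 8314 / 27.6 = 301.23 J/(kg.K)
Ve = sqrt(2 * 1.29 / (1.29 - 1) * 301.23 * 2703) = 2691 m/s

2691 m/s


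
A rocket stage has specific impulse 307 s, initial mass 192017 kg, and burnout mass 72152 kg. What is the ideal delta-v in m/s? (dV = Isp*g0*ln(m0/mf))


Ve = 307 * 9.81 = 3011.67 m/s
dV = 3011.67 * ln(192017/72152) = 2948 m/s

2948 m/s


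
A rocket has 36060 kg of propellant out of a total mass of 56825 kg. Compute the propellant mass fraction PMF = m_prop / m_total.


PMF = 36060 / 56825 = 0.635

0.635


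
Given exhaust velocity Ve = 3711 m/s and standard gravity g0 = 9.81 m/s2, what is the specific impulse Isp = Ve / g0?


Isp = Ve / g0 = 3711 / 9.81 = 378.3 s

378.3 s


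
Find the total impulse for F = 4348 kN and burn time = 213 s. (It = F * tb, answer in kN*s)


It = 4348 * 213 = 926124 kN*s

926124 kN*s


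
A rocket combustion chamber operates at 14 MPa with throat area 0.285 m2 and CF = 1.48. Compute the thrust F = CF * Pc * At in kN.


F = 1.48 * 14e6 * 0.285 = 5.9052e+06 N = 5905.2 kN

5905.2 kN


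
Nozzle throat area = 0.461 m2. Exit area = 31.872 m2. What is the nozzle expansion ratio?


AR = 31.872 / 0.461 = 69.1

69.1


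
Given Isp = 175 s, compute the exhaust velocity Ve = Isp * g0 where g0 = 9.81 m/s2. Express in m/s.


Ve = Isp * g0 = 175 * 9.81 = 1716.8 m/s

1716.8 m/s


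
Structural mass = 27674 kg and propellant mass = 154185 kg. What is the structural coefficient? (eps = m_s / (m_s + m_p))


eps = 27674 / (27674 + 154185) = 0.1522

0.1522


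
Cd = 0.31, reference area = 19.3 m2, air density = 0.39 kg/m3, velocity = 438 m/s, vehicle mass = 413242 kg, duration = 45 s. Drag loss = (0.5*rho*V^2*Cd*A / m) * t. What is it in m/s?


D = 0.5 * 0.39 * 438^2 * 0.31 * 19.3 = 223821.52 N
a = 223821.52 / 413242 = 0.5416 m/s2
dV = 0.5416 * 45 = 24.4 m/s

24.4 m/s


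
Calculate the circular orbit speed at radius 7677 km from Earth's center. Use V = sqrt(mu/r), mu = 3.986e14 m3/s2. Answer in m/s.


V = sqrt(3.986e14 / 7677000) = 7206 m/s

7206 m/s


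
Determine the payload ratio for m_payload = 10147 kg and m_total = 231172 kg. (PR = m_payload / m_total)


PR = 10147 / 231172 = 0.0439

0.0439


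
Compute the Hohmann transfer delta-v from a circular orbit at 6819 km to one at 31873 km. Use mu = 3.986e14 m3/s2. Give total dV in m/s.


V1 = sqrt(mu/r1) = 7645.54 m/s
dV1 = V1*(sqrt(2*r2/(r1+r2)) - 1) = 2167.96 m/s
V2 = sqrt(mu/r2) = 3536.37 m/s
dV2 = V2*(1 - sqrt(2*r1/(r1+r2))) = 1436.84 m/s
Total dV = 3605 m/s

3605 m/s


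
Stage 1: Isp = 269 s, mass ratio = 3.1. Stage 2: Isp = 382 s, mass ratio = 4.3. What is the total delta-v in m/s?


dV1 = 269 * 9.81 * ln(3.1) = 2985.6 m/s
dV2 = 382 * 9.81 * ln(4.3) = 5466.0 m/s
Total dV = 2985.6 + 5466.0 = 8451.6 m/s ~ 8452 m/s

8452 m/s


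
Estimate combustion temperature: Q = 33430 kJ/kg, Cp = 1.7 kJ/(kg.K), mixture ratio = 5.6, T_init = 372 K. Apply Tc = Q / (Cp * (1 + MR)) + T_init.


Tc = 33430 / (1.7 * (1 + 5.6)) + 372 = 3352 K

3352 K


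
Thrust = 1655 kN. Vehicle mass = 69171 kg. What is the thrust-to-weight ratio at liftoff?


TWR = 1655000 / (69171 * 9.81) = 2.44

2.44


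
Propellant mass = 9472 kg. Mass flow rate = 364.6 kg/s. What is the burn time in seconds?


tb = 9472 / 364.6 = 26.0 s

26.0 s


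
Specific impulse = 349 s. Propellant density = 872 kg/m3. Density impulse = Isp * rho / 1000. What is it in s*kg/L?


rho*Isp = 349 * 872 / 1000 = 304 s*kg/L

304 s*kg/L


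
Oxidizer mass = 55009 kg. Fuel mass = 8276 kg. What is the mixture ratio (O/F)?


MR = 55009 / 8276 = 6.65

6.65


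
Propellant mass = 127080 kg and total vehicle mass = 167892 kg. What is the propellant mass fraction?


PMF = 127080 / 167892 = 0.757

0.757


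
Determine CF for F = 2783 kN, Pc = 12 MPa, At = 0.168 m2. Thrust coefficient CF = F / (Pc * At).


CF = 2783000 / (12e6 * 0.168) = 1.38

1.38


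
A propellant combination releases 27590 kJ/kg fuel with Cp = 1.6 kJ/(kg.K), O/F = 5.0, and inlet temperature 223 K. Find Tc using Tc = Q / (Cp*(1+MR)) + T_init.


Tc = 27590 / (1.6 * (1 + 5.0)) + 223 = 3097 K

3097 K


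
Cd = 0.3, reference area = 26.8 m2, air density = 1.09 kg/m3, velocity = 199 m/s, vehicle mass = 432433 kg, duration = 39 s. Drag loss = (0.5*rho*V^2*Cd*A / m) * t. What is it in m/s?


D = 0.5 * 1.09 * 199^2 * 0.3 * 26.8 = 173523.66 N
a = 173523.66 / 432433 = 0.4013 m/s2
dV = 0.4013 * 39 = 15.6 m/s

15.6 m/s


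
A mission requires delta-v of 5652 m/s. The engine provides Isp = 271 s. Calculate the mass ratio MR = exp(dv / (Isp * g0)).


Ve = 271 * 9.81 = 2658.51 m/s
MR = exp(5652 / 2658.51) = 8.381

8.381


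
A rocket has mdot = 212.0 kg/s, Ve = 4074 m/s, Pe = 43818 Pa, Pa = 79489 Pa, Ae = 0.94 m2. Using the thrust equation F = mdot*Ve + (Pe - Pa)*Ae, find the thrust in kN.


F = 212.0 * 4074 + (43818 - 79489) * 0.94 = 830157.0 N = 830.2 kN

830.2 kN


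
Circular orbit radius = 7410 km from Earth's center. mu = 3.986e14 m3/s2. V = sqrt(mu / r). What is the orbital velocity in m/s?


V = sqrt(3.986e14 / 7410000) = 7334 m/s

7334 m/s


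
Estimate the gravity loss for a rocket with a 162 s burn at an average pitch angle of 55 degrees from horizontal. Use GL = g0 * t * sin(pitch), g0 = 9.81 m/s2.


GL = 9.81 * 162 * sin(55 deg) = 1302 m/s

1302 m/s


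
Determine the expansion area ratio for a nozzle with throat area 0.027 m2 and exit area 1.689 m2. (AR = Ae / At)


AR = 1.689 / 0.027 = 62.6

62.6


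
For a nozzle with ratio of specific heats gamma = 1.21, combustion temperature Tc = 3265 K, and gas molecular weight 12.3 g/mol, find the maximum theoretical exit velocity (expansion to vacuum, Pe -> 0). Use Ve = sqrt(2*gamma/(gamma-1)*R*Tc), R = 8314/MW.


R = 8314 / 12.3 = 675.93 J/(kg.K)
Ve = sqrt(2 * 1.21 / (1.21 - 1) * 675.93 * 3265) = 5043 m/s

5043 m/s


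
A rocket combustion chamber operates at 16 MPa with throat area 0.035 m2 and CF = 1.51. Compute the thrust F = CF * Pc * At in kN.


F = 1.51 * 16e6 * 0.035 = 845600.0 N = 845.6 kN

845.6 kN


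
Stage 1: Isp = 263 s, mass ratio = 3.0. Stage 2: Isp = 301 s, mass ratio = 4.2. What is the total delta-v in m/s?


dV1 = 263 * 9.81 * ln(3.0) = 2834.5 m/s
dV2 = 301 * 9.81 * ln(4.2) = 4237.5 m/s
Total dV = 2834.5 + 4237.5 = 7072.0 m/s ~ 7072 m/s

7072 m/s


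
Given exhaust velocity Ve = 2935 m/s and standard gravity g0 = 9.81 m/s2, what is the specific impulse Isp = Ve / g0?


Isp = Ve / g0 = 2935 / 9.81 = 299.2 s

299.2 s


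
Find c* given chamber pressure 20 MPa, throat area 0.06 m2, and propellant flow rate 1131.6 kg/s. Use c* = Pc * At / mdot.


c* = 20e6 * 0.06 / 1131.6 = 1060 m/s

1060 m/s


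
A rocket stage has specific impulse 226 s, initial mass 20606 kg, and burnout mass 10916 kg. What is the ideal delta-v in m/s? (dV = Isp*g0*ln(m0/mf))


Ve = 226 * 9.81 = 2217.06 m/s
dV = 2217.06 * ln(20606/10916) = 1409 m/s

1409 m/s


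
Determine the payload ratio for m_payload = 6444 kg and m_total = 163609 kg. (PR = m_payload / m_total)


PR = 6444 / 163609 = 0.0394

0.0394


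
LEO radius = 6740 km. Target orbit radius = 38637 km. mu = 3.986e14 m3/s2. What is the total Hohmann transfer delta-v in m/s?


V1 = sqrt(mu/r1) = 7690.22 m/s
dV1 = V1*(sqrt(2*r2/(r1+r2)) - 1) = 2345.25 m/s
V2 = sqrt(mu/r2) = 3211.94 m/s
dV2 = V2*(1 - sqrt(2*r1/(r1+r2))) = 1461.31 m/s
Total dV = 3807 m/s

3807 m/s


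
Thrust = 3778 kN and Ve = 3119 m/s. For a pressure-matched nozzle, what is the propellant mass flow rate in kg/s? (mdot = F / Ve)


mdot = F / Ve = 3778000 / 3119 = 1211.3 kg/s

1211.3 kg/s


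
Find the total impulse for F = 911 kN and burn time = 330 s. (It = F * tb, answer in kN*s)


It = 911 * 330 = 300630 kN*s

300630 kN*s


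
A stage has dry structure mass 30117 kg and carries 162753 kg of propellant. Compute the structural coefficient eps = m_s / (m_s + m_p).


eps = 30117 / (30117 + 162753) = 0.1562

0.1562


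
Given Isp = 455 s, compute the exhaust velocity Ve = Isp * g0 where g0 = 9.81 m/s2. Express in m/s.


Ve = Isp * g0 = 455 * 9.81 = 4463.6 m/s

4463.6 m/s


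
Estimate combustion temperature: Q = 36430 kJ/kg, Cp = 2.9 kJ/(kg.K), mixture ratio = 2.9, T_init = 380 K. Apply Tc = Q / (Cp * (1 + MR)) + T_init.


Tc = 36430 / (2.9 * (1 + 2.9)) + 380 = 3601 K

3601 K


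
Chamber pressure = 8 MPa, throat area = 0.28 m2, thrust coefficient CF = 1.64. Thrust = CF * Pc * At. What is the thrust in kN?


F = 1.64 * 8e6 * 0.28 = 3.6736e+06 N = 3673.6 kN

3673.6 kN


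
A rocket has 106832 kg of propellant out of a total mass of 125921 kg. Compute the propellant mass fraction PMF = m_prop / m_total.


PMF = 106832 / 125921 = 0.848

0.848


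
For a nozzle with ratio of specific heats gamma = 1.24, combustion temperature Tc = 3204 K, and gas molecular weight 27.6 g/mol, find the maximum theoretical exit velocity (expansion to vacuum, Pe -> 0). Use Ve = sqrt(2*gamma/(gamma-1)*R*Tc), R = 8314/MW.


R = 8314 / 27.6 = 301.23 J/(kg.K)
Ve = sqrt(2 * 1.24 / (1.24 - 1) * 301.23 * 3204) = 3158 m/s

3158 m/s


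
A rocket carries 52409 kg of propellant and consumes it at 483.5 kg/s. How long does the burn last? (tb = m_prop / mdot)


tb = 52409 / 483.5 = 108.4 s

108.4 s


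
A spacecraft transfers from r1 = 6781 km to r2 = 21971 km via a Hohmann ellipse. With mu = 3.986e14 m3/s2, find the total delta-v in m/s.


V1 = sqrt(mu/r1) = 7666.93 m/s
dV1 = V1*(sqrt(2*r2/(r1+r2)) - 1) = 1811.3 m/s
V2 = sqrt(mu/r2) = 4259.35 m/s
dV2 = V2*(1 - sqrt(2*r1/(r1+r2))) = 1334.05 m/s
Total dV = 3145 m/s

3145 m/s


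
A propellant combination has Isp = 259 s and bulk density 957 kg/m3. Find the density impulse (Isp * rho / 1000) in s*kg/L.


rho*Isp = 259 * 957 / 1000 = 248 s*kg/L

248 s*kg/L


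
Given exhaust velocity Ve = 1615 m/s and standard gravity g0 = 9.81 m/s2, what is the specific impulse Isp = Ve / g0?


Isp = Ve / g0 = 1615 / 9.81 = 164.6 s

164.6 s


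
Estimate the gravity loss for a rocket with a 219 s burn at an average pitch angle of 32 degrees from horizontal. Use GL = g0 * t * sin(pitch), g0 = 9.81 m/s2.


GL = 9.81 * 219 * sin(32 deg) = 1138 m/s

1138 m/s


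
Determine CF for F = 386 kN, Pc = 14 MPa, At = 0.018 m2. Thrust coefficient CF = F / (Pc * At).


CF = 386000 / (14e6 * 0.018) = 1.53

1.53


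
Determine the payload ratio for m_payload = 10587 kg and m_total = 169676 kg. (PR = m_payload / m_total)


PR = 10587 / 169676 = 0.0624

0.0624


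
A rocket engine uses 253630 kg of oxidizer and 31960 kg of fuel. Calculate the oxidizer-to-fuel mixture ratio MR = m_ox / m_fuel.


MR = 253630 / 31960 = 7.94

7.94


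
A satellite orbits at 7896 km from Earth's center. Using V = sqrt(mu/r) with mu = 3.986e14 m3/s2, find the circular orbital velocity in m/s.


V = sqrt(3.986e14 / 7896000) = 7105 m/s

7105 m/s


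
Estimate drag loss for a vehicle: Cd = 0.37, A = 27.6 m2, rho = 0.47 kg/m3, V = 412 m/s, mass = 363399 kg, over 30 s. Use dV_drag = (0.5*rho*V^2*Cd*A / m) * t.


D = 0.5 * 0.47 * 412^2 * 0.37 * 27.6 = 407355.05 N
a = 407355.05 / 363399 = 1.121 m/s2
dV = 1.121 * 30 = 33.6 m/s

33.6 m/s


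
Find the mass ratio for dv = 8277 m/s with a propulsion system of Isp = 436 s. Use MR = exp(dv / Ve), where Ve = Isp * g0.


Ve = 436 * 9.81 = 4277.16 m/s
MR = exp(8277 / 4277.16) = 6.925

6.925


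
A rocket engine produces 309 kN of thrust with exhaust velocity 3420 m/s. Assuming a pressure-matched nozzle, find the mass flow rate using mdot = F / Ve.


mdot = F / Ve = 309000 / 3420 = 90.4 kg/s

90.4 kg/s


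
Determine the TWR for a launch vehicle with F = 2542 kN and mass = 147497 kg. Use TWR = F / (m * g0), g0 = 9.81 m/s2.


TWR = 2542000 / (147497 * 9.81) = 1.76

1.76


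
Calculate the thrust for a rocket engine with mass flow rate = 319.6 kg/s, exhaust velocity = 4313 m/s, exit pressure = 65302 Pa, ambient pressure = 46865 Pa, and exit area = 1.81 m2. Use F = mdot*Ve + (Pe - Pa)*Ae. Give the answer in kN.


F = 319.6 * 4313 + (65302 - 46865) * 1.81 = 1.4118e+06 N = 1411.8 kN

1411.8 kN


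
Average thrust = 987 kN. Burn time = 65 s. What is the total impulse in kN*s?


It = 987 * 65 = 64155 kN*s

64155 kN*s


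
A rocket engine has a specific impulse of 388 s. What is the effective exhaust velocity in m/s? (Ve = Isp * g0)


Ve = Isp * g0 = 388 * 9.81 = 3806.3 m/s

3806.3 m/s


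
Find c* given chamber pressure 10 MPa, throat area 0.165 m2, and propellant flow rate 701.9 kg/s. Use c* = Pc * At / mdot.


c* = 10e6 * 0.165 / 701.9 = 2351 m/s

2351 m/s


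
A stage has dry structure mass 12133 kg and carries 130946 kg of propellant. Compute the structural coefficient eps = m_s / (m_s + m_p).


eps = 12133 / (12133 + 130946) = 0.0848

0.0848


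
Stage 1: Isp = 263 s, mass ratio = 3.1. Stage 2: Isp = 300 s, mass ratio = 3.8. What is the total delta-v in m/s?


dV1 = 263 * 9.81 * ln(3.1) = 2919.1 m/s
dV2 = 300 * 9.81 * ln(3.8) = 3928.9 m/s
Total dV = 2919.1 + 3928.9 = 6848.0 m/s ~ 6848 m/s

6848 m/s


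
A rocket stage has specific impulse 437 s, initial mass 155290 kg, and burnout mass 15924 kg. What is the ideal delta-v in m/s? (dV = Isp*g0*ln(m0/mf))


Ve = 437 * 9.81 = 4286.97 m/s
dV = 4286.97 * ln(155290/15924) = 9763 m/s

9763 m/s


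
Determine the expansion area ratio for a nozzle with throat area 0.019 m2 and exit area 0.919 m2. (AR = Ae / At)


AR = 0.919 / 0.019 = 48.4

48.4


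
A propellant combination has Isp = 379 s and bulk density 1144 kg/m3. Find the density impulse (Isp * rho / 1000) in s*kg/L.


rho*Isp = 379 * 1144 / 1000 = 434 s*kg/L

434 s*kg/L


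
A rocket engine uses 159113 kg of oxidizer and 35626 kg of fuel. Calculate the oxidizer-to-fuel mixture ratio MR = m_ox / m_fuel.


MR = 159113 / 35626 = 4.47

4.47


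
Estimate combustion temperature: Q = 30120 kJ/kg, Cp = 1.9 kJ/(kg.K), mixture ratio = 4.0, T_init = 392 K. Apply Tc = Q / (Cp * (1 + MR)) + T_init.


Tc = 30120 / (1.9 * (1 + 4.0)) + 392 = 3563 K

3563 K


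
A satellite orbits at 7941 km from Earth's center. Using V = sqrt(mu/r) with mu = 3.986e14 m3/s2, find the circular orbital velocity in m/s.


V = sqrt(3.986e14 / 7941000) = 7085 m/s

7085 m/s


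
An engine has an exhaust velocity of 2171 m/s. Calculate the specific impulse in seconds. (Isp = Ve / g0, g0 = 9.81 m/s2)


Isp = Ve / g0 = 2171 / 9.81 = 221.3 s

221.3 s


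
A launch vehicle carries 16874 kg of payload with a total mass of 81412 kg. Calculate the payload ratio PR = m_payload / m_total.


PR = 16874 / 81412 = 0.2073

0.2073


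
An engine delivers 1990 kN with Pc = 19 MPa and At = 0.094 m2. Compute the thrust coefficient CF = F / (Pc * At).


CF = 1990000 / (19e6 * 0.094) = 1.11

1.11


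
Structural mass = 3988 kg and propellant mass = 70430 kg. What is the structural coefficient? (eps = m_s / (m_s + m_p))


eps = 3988 / (3988 + 70430) = 0.0536

0.0536


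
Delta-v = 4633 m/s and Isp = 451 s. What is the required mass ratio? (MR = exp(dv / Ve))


Ve = 451 * 9.81 = 4424.31 m/s
MR = exp(4633 / 4424.31) = 2.85

2.85


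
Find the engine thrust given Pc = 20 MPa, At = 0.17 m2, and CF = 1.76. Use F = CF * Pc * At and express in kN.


F = 1.76 * 20e6 * 0.17 = 5.9840e+06 N = 5984.0 kN

5984.0 kN


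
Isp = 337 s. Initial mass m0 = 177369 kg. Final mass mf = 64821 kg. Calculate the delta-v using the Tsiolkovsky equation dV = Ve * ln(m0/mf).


Ve = 337 * 9.81 = 3305.97 m/s
dV = 3305.97 * ln(177369/64821) = 3328 m/s

3328 m/s


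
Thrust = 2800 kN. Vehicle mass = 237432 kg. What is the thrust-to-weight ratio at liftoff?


TWR = 2800000 / (237432 * 9.81) = 1.2

1.2


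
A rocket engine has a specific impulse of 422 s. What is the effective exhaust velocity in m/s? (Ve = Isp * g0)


Ve = Isp * g0 = 422 * 9.81 = 4139.8 m/s

4139.8 m/s


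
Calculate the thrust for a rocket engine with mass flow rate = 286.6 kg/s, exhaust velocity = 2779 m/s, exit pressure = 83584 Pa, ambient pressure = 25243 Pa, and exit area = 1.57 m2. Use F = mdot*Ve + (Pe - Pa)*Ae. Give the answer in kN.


F = 286.6 * 2779 + (83584 - 25243) * 1.57 = 888057.0 N = 888.1 kN

888.1 kN


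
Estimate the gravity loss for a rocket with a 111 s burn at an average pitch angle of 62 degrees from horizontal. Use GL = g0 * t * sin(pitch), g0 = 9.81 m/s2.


GL = 9.81 * 111 * sin(62 deg) = 961 m/s

961 m/s


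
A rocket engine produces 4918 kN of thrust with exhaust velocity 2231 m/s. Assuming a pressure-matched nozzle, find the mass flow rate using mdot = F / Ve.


mdot = F / Ve = 4918000 / 2231 = 2204.4 kg/s

2204.4 kg/s


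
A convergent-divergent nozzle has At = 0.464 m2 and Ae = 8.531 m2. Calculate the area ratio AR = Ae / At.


AR = 8.531 / 0.464 = 18.4

18.4


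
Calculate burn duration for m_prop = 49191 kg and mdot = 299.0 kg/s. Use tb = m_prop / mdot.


tb = 49191 / 299.0 = 164.5 s

164.5 s


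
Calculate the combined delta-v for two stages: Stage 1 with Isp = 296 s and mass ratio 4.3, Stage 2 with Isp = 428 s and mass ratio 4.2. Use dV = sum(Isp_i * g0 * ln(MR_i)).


dV1 = 296 * 9.81 * ln(4.3) = 4235.5 m/s
dV2 = 428 * 9.81 * ln(4.2) = 6025.5 m/s
Total dV = 4235.5 + 6025.5 = 10261.0 m/s ~ 10261 m/s

10261 m/s


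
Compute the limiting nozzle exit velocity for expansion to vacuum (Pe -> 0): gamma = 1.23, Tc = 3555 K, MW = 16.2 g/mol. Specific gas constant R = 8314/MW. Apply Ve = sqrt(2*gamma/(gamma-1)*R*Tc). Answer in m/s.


R = 8314 / 16.2 = 513.21 J/(kg.K)
Ve = sqrt(2 * 1.23 / (1.23 - 1) * 513.21 * 3555) = 4417 m/s

4417 m/s


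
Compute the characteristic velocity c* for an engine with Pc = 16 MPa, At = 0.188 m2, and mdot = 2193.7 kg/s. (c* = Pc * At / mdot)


c* = 16e6 * 0.188 / 2193.7 = 1371 m/s

1371 m/s


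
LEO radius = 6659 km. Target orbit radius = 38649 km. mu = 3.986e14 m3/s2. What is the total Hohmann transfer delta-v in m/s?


V1 = sqrt(mu/r1) = 7736.85 m/s
dV1 = V1*(sqrt(2*r2/(r1+r2)) - 1) = 2368.72 m/s
V2 = sqrt(mu/r2) = 3211.44 m/s
dV2 = V2*(1 - sqrt(2*r1/(r1+r2))) = 1470.31 m/s
Total dV = 3839 m/s

3839 m/s


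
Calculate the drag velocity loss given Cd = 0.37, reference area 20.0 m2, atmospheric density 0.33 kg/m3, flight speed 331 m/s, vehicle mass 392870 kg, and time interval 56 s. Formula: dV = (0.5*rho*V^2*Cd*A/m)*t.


D = 0.5 * 0.33 * 331^2 * 0.37 * 20.0 = 133773.98 N
a = 133773.98 / 392870 = 0.3405 m/s2
dV = 0.3405 * 56 = 19.1 m/s

19.1 m/s


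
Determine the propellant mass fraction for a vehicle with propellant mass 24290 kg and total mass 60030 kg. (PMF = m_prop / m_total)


PMF = 24290 / 60030 = 0.405

0.405


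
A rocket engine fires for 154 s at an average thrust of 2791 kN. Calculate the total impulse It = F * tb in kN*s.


It = 2791 * 154 = 429814 kN*s

429814 kN*s


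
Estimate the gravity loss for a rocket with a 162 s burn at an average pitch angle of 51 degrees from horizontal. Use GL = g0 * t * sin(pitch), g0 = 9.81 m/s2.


GL = 9.81 * 162 * sin(51 deg) = 1235 m/s

1235 m/s


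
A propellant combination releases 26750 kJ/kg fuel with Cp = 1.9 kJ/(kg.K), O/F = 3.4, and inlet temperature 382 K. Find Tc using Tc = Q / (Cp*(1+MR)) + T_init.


Tc = 26750 / (1.9 * (1 + 3.4)) + 382 = 3582 K

3582 K


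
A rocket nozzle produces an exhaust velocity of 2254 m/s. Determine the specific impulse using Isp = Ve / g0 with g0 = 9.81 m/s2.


Isp = Ve / g0 = 2254 / 9.81 = 229.8 s

229.8 s


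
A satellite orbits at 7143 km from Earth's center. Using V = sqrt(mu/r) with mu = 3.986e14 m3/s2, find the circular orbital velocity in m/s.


V = sqrt(3.986e14 / 7143000) = 7470 m/s

7470 m/s


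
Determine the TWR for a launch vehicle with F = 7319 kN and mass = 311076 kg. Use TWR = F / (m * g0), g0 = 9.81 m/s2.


TWR = 7319000 / (311076 * 9.81) = 2.4

2.4


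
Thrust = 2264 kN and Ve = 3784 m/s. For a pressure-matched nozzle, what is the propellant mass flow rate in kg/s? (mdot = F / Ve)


mdot = F / Ve = 2264000 / 3784 = 598.3 kg/s

598.3 kg/s


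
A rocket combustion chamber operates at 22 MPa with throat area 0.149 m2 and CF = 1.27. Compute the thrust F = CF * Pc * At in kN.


F = 1.27 * 22e6 * 0.149 = 4.1631e+06 N = 4163.1 kN

4163.1 kN


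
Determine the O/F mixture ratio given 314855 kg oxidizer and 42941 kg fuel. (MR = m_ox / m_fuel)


MR = 314855 / 42941 = 7.33

7.33


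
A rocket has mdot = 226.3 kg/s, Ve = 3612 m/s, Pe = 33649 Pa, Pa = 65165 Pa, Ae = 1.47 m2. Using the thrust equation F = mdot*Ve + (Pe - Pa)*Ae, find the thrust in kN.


F = 226.3 * 3612 + (33649 - 65165) * 1.47 = 771067.0 N = 771.1 kN

771.1 kN


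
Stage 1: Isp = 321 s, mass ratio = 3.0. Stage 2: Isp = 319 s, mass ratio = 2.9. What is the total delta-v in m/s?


dV1 = 321 * 9.81 * ln(3.0) = 3459.5 m/s
dV2 = 319 * 9.81 * ln(2.9) = 3331.9 m/s
Total dV = 3459.5 + 3331.9 = 6791.4 m/s ~ 6791 m/s

6791 m/s


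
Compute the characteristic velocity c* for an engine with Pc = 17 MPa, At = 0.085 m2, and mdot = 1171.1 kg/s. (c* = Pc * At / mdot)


c* = 17e6 * 0.085 / 1171.1 = 1234 m/s

1234 m/s


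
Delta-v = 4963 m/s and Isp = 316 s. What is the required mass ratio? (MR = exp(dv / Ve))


Ve = 316 * 9.81 = 3099.96 m/s
MR = exp(4963 / 3099.96) = 4.958

4.958


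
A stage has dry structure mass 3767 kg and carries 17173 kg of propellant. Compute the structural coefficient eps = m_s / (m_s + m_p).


eps = 3767 / (3767 + 17173) = 0.1799

0.1799


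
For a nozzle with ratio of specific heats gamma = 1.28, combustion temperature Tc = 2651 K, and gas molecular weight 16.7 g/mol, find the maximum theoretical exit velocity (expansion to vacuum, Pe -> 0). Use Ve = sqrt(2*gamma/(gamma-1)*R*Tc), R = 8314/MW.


R = 8314 / 16.7 = 497.84 J/(kg.K)
Ve = sqrt(2 * 1.28 / (1.28 - 1) * 497.84 * 2651) = 3474 m/s

3474 m/s


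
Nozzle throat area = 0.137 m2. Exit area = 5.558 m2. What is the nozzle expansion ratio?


AR = 5.558 / 0.137 = 40.6

40.6


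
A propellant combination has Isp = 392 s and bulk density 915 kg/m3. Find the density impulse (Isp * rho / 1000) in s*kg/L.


rho*Isp = 392 * 915 / 1000 = 359 s*kg/L

359 s*kg/L


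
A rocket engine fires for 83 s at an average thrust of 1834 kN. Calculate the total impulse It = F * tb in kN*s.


It = 1834 * 83 = 152222 kN*s

152222 kN*s


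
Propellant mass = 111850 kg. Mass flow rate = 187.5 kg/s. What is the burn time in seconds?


tb = 111850 / 187.5 = 596.5 s

596.5 s


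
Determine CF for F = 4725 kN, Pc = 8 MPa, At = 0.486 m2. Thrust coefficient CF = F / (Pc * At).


CF = 4725000 / (8e6 * 0.486) = 1.22

1.22


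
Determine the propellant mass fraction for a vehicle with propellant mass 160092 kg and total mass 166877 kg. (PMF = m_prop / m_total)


PMF = 160092 / 166877 = 0.959

0.959


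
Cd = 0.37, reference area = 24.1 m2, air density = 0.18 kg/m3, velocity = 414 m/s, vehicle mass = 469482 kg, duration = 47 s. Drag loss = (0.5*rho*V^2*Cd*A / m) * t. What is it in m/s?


D = 0.5 * 0.18 * 414^2 * 0.37 * 24.1 = 137550.43 N
a = 137550.43 / 469482 = 0.293 m/s2
dV = 0.293 * 47 = 13.8 m/s

13.8 m/s


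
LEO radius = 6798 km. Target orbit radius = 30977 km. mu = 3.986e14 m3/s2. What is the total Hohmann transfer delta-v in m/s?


V1 = sqrt(mu/r1) = 7657.34 m/s
dV1 = V1*(sqrt(2*r2/(r1+r2)) - 1) = 2149.08 m/s
V2 = sqrt(mu/r2) = 3587.15 m/s
dV2 = V2*(1 - sqrt(2*r1/(r1+r2))) = 1435.1 m/s
Total dV = 3584 m/s

3584 m/s


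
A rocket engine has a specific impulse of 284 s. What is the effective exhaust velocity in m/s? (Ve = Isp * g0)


Ve = Isp * g0 = 284 * 9.81 = 2786.0 m/s

2786.0 m/s


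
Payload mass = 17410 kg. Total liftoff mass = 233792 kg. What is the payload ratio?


PR = 17410 / 233792 = 0.0745

0.0745


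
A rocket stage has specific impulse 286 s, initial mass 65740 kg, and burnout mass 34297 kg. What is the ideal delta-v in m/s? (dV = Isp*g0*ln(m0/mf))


Ve = 286 * 9.81 = 2805.66 m/s
dV = 2805.66 * ln(65740/34297) = 1826 m/s

1826 m/s


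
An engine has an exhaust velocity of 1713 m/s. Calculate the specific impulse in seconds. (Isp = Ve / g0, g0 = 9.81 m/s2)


Isp = Ve / g0 = 1713 / 9.81 = 174.6 s

174.6 s


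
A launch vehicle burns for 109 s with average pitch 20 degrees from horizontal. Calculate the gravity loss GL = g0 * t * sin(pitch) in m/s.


GL = 9.81 * 109 * sin(20 deg) = 366 m/s

366 m/s


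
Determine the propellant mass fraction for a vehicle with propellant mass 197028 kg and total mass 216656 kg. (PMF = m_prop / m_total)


PMF = 197028 / 216656 = 0.909

0.909


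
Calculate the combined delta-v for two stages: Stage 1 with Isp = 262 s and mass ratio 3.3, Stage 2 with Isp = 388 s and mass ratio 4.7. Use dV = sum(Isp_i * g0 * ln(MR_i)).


dV1 = 262 * 9.81 * ln(3.3) = 3068.6 m/s
dV2 = 388 * 9.81 * ln(4.7) = 5890.5 m/s
Total dV = 3068.6 + 5890.5 = 8959.1 m/s ~ 8959 m/s

8959 m/s


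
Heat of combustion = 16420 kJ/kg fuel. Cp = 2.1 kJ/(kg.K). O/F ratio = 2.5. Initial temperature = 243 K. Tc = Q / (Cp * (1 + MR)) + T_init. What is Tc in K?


Tc = 16420 / (2.1 * (1 + 2.5)) + 243 = 2477 K

2477 K


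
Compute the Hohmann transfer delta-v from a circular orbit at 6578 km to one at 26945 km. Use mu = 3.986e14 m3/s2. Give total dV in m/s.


V1 = sqrt(mu/r1) = 7784.34 m/s
dV1 = V1*(sqrt(2*r2/(r1+r2)) - 1) = 2085.37 m/s
V2 = sqrt(mu/r2) = 3846.18 m/s
dV2 = V2*(1 - sqrt(2*r1/(r1+r2))) = 1436.72 m/s
Total dV = 3522 m/s

3522 m/s


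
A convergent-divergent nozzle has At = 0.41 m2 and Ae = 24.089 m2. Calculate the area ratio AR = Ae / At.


AR = 24.089 / 0.41 = 58.8

58.8


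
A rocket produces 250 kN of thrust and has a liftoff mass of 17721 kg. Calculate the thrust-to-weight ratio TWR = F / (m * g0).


TWR = 250000 / (17721 * 9.81) = 1.44

1.44


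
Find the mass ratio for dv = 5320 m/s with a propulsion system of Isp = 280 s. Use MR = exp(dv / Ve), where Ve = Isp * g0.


Ve = 280 * 9.81 = 2746.8 m/s
MR = exp(5320 / 2746.8) = 6.937

6.937


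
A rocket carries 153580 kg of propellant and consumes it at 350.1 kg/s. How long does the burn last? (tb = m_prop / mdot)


tb = 153580 / 350.1 = 438.7 s

438.7 s


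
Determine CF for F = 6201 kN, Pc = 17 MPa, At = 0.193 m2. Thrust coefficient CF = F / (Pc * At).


CF = 6201000 / (17e6 * 0.193) = 1.89

1.89


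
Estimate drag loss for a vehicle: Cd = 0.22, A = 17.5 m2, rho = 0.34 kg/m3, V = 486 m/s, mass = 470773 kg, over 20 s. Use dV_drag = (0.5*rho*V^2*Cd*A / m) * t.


D = 0.5 * 0.34 * 486^2 * 0.22 * 17.5 = 154590.28 N
a = 154590.28 / 470773 = 0.3284 m/s2
dV = 0.3284 * 20 = 6.6 m/s

6.6 m/s


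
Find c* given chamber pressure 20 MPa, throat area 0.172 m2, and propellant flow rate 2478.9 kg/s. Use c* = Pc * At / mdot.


c* = 20e6 * 0.172 / 2478.9 = 1388 m/s

1388 m/s


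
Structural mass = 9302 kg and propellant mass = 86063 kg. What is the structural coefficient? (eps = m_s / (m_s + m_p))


eps = 9302 / (9302 + 86063) = 0.0975

0.0975


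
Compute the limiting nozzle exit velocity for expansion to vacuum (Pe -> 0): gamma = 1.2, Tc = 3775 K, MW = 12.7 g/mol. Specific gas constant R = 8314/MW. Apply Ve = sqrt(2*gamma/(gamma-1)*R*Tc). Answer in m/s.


R = 8314 / 12.7 = 654.65 J/(kg.K)
Ve = sqrt(2 * 1.2 / (1.2 - 1) * 654.65 * 3775) = 5446 m/s

5446 m/s


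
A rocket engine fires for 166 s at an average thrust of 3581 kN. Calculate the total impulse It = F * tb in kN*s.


It = 3581 * 166 = 594446 kN*s

594446 kN*s


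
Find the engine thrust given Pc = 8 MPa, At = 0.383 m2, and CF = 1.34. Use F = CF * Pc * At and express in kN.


F = 1.34 * 8e6 * 0.383 = 4.1058e+06 N = 4105.8 kN

4105.8 kN


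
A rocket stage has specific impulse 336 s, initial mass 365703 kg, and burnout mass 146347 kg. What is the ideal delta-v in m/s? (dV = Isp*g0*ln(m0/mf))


Ve = 336 * 9.81 = 3296.16 m/s
dV = 3296.16 * ln(365703/146347) = 3019 m/s

3019 m/s


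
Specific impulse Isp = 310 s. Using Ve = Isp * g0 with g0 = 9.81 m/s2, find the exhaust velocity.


Ve = Isp * g0 = 310 * 9.81 = 3041.1 m/s

3041.1 m/s


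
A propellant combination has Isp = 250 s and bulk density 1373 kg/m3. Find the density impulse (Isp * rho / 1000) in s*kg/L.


rho*Isp = 250 * 1373 / 1000 = 343 s*kg/L

343 s*kg/L


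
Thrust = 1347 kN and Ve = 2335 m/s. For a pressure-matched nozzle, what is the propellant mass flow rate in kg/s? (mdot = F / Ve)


mdot = F / Ve = 1347000 / 2335 = 576.9 kg/s

576.9 kg/s


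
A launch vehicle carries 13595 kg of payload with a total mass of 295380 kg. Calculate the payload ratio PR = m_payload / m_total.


PR = 13595 / 295380 = 0.046

0.046


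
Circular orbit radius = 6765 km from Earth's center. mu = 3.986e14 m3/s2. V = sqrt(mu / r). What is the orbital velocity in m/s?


V = sqrt(3.986e14 / 6765000) = 7676 m/s

7676 m/s


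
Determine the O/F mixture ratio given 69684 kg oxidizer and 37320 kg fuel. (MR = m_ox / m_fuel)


MR = 69684 / 37320 = 1.87

1.87


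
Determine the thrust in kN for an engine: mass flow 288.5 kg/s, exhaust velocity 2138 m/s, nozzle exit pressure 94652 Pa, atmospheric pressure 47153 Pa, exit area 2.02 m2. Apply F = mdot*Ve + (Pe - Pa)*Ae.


F = 288.5 * 2138 + (94652 - 47153) * 2.02 = 712761.0 N = 712.8 kN

712.8 kN


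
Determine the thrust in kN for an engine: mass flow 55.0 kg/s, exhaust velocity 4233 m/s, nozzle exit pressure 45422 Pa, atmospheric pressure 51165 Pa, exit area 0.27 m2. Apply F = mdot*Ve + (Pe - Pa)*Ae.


F = 55.0 * 4233 + (45422 - 51165) * 0.27 = 231264.0 N = 231.3 kN

231.3 kN


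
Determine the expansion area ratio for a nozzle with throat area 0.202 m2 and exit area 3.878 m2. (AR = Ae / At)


AR = 3.878 / 0.202 = 19.2

19.2


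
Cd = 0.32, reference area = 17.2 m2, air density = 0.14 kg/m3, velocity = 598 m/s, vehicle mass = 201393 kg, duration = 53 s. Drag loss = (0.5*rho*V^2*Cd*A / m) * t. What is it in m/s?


D = 0.5 * 0.14 * 598^2 * 0.32 * 17.2 = 137777.67 N
a = 137777.67 / 201393 = 0.6841 m/s2
dV = 0.6841 * 53 = 36.3 m/s

36.3 m/s


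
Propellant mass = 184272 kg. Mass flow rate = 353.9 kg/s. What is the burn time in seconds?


tb = 184272 / 353.9 = 520.7 s

520.7 s


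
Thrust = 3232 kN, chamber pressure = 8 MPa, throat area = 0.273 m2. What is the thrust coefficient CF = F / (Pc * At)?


CF = 3232000 / (8e6 * 0.273) = 1.48

1.48


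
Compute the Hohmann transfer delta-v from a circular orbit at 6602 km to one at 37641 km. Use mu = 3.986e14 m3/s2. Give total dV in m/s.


V1 = sqrt(mu/r1) = 7770.18 m/s
dV1 = V1*(sqrt(2*r2/(r1+r2)) - 1) = 2365.53 m/s
V2 = sqrt(mu/r2) = 3254.15 m/s
dV2 = V2*(1 - sqrt(2*r1/(r1+r2))) = 1476.41 m/s
Total dV = 3842 m/s

3842 m/s


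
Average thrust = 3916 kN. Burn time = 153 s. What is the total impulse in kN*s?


It = 3916 * 153 = 599148 kN*s

599148 kN*s


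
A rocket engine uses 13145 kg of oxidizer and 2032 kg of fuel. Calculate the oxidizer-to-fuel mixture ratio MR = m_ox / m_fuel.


MR = 13145 / 2032 = 6.47

6.47


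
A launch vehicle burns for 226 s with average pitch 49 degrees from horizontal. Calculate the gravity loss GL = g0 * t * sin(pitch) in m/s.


GL = 9.81 * 226 * sin(49 deg) = 1673 m/s

1673 m/s


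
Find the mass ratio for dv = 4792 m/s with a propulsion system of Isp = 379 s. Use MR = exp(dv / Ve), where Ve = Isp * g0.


Ve = 379 * 9.81 = 3717.99 m/s
MR = exp(4792 / 3717.99) = 3.629

3.629


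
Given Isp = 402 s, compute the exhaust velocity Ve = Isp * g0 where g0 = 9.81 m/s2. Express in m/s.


Ve = Isp * g0 = 402 * 9.81 = 3943.6 m/s

3943.6 m/s


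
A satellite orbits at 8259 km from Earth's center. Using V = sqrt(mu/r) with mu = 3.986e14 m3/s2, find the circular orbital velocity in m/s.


V = sqrt(3.986e14 / 8259000) = 6947 m/s

6947 m/s


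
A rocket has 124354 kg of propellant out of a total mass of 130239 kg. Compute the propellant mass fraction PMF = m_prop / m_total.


PMF = 124354 / 130239 = 0.955

0.955


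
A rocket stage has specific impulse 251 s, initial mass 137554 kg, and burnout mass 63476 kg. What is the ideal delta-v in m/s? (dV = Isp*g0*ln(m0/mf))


Ve = 251 * 9.81 = 2462.31 m/s
dV = 2462.31 * ln(137554/63476) = 1904 m/s

1904 m/s


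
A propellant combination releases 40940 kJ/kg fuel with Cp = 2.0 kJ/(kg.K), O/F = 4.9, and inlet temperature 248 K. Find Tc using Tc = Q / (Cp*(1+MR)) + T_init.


Tc = 40940 / (2.0 * (1 + 4.9)) + 248 = 3717 K

3717 K


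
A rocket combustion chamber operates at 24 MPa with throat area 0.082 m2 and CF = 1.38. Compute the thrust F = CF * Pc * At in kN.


F = 1.38 * 24e6 * 0.082 = 2.7158e+06 N = 2715.8 kN

2715.8 kN


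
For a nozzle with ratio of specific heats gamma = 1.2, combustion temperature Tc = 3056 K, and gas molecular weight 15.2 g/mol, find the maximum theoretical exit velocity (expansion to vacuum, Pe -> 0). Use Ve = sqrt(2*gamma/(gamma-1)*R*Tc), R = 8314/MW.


R = 8314 / 15.2 = 546.97 J/(kg.K)
Ve = sqrt(2 * 1.2 / (1.2 - 1) * 546.97 * 3056) = 4479 m/s

4479 m/s


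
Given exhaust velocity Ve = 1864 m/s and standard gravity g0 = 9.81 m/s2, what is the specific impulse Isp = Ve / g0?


Isp = Ve / g0 = 1864 / 9.81 = 190.0 s

190.0 s


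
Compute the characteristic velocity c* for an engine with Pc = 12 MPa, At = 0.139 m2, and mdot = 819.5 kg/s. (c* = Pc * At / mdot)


c* = 12e6 * 0.139 / 819.5 = 2035 m/s

2035 m/s


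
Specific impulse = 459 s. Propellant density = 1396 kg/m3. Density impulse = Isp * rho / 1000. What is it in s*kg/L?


rho*Isp = 459 * 1396 / 1000 = 641 s*kg/L

641 s*kg/L


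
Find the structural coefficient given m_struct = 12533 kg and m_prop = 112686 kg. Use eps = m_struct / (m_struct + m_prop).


eps = 12533 / (12533 + 112686) = 0.1001

0.1001


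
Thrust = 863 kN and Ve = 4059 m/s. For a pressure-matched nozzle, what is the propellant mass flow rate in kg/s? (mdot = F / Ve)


mdot = F / Ve = 863000 / 4059 = 212.6 kg/s

212.6 kg/s


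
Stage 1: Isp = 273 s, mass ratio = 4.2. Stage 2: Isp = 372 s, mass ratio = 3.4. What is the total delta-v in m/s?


dV1 = 273 * 9.81 * ln(4.2) = 3843.3 m/s
dV2 = 372 * 9.81 * ln(3.4) = 4465.9 m/s
Total dV = 3843.3 + 4465.9 = 8309.2 m/s ~ 8309 m/s

8309 m/s


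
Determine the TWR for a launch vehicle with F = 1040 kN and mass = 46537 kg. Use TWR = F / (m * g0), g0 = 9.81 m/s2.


TWR = 1040000 / (46537 * 9.81) = 2.28

2.28


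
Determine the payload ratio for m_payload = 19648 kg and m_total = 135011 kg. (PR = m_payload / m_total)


PR = 19648 / 135011 = 0.1455

0.1455


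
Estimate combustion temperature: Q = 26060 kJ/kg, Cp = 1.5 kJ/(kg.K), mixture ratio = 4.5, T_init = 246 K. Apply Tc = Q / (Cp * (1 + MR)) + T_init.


Tc = 26060 / (1.5 * (1 + 4.5)) + 246 = 3405 K

3405 K


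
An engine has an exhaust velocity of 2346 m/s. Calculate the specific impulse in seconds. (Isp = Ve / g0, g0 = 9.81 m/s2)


Isp = Ve / g0 = 2346 / 9.81 = 239.1 s

239.1 s


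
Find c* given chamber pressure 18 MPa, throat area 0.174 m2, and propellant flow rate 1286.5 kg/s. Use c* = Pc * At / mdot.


c* = 18e6 * 0.174 / 1286.5 = 2435 m/s

2435 m/s


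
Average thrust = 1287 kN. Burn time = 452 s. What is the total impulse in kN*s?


It = 1287 * 452 = 581724 kN*s

581724 kN*s


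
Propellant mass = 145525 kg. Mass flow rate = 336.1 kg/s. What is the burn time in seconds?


tb = 145525 / 336.1 = 433.0 s

433.0 s


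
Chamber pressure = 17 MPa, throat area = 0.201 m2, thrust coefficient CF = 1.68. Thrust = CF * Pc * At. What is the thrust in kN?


F = 1.68 * 17e6 * 0.201 = 5.7406e+06 N = 5740.6 kN

5740.6 kN


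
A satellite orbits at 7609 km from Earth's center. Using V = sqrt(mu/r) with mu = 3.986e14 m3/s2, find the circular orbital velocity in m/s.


V = sqrt(3.986e14 / 7609000) = 7238 m/s

7238 m/s


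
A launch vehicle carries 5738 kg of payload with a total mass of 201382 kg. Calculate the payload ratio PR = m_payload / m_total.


PR = 5738 / 201382 = 0.0285

0.0285


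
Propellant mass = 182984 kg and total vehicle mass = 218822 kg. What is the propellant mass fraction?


PMF = 182984 / 218822 = 0.836

0.836


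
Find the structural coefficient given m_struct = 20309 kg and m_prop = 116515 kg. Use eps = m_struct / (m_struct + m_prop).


eps = 20309 / (20309 + 116515) = 0.1484

0.1484


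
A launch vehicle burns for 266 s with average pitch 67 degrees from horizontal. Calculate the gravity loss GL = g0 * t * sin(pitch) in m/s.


GL = 9.81 * 266 * sin(67 deg) = 2402 m/s

2402 m/s


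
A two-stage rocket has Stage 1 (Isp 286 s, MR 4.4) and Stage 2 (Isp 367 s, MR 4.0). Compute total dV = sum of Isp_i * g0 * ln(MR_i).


dV1 = 286 * 9.81 * ln(4.4) = 4156.9 m/s
dV2 = 367 * 9.81 * ln(4.0) = 4991.0 m/s
Total dV = 4156.9 + 4991.0 = 9147.9 m/s ~ 9148 m/s

9148 m/s


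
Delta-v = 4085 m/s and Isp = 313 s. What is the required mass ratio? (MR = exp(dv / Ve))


Ve = 313 * 9.81 = 3070.53 m/s
MR = exp(4085 / 3070.53) = 3.783

3.783


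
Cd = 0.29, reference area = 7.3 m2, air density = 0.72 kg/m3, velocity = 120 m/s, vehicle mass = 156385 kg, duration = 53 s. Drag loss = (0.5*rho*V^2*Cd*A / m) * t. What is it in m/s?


D = 0.5 * 0.72 * 120^2 * 0.29 * 7.3 = 10974.53 N
a = 10974.53 / 156385 = 0.0702 m/s2
dV = 0.0702 * 53 = 3.7 m/s

3.7 m/s


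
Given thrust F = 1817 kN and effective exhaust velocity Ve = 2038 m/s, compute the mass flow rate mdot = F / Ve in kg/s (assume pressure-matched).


mdot = F / Ve = 1817000 / 2038 = 891.6 kg/s

891.6 kg/s


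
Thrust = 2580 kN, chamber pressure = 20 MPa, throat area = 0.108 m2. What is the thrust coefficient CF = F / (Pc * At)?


CF = 2580000 / (20e6 * 0.108) = 1.19

1.19


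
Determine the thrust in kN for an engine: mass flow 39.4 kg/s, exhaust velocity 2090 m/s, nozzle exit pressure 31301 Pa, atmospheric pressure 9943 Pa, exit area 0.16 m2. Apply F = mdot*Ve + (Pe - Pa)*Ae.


F = 39.4 * 2090 + (31301 - 9943) * 0.16 = 85763.0 N = 85.8 kN

85.8 kN


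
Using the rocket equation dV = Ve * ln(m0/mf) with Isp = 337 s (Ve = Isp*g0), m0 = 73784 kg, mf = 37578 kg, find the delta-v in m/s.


Ve = 337 * 9.81 = 3305.97 m/s
dV = 3305.97 * ln(73784/37578) = 2231 m/s

2231 m/s


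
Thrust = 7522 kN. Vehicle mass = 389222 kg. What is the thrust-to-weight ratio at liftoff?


TWR = 7522000 / (389222 * 9.81) = 1.97

1.97


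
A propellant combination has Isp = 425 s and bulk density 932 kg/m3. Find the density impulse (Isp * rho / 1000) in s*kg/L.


rho*Isp = 425 * 932 / 1000 = 396 s*kg/L

396 s*kg/L


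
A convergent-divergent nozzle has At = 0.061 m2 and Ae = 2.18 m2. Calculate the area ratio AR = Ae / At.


AR = 2.18 / 0.061 = 35.7

35.7


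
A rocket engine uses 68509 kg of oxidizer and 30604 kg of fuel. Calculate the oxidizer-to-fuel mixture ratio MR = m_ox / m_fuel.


MR = 68509 / 30604 = 2.24

2.24


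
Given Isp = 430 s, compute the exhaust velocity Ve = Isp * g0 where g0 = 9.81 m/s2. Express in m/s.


Ve = Isp * g0 = 430 * 9.81 = 4218.3 m/s

4218.3 m/s


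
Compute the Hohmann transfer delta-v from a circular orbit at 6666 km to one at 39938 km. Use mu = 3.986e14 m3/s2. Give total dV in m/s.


V1 = sqrt(mu/r1) = 7732.79 m/s
dV1 = V1*(sqrt(2*r2/(r1+r2)) - 1) = 2390.76 m/s
V2 = sqrt(mu/r2) = 3159.19 m/s
dV2 = V2*(1 - sqrt(2*r1/(r1+r2))) = 1469.48 m/s
Total dV = 3860 m/s

3860 m/s
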